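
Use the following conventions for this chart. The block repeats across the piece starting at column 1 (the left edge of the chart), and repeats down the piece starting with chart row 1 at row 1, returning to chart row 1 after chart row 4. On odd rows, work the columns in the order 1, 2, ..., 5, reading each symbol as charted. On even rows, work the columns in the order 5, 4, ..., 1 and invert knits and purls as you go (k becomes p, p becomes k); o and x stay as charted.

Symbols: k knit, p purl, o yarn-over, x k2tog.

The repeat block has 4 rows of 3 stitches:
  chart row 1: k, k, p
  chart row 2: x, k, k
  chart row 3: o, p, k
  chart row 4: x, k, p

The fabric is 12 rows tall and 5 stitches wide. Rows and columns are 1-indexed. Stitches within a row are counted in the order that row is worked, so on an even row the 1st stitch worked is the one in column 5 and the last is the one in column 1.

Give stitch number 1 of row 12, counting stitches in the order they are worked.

Stitch:
p

Derivation:
Row 12: (12-1) mod 4 = 3, so use chart row 4. Even row -> WS.
Chart row 4 tiled across columns 1-5: x k p x k
Wrong side: read the tiled row from column 5 down to 1 and exchange k with p (leave o, x).
Row 12 as worked: p x k p x
Stitch 1 in working order -> p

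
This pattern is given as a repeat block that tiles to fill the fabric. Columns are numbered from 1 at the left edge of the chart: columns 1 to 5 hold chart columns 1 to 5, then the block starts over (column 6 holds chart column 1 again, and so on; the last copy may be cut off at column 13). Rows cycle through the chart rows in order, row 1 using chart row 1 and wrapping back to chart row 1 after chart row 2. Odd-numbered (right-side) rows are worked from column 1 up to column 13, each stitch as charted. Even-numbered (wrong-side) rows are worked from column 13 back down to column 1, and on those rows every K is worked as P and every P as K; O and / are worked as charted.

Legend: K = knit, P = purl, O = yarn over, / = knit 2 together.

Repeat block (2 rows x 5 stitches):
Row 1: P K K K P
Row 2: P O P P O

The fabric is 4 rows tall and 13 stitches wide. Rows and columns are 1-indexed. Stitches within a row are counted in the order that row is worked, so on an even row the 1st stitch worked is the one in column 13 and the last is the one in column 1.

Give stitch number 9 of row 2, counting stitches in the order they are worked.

For row 2: chart row = ((2-1) mod 2) + 1 = 2; this is a WS (even) row.
Chart row 2 tiled across columns 1-13: P O P P O P O P P O P O P
Wrong side: read the tiled row from column 13 down to 1 and exchange K with P (leave O, /).
Row 2 as worked: K O K O K K O K O K K O K
The 9th stitch worked is O.

Result:
O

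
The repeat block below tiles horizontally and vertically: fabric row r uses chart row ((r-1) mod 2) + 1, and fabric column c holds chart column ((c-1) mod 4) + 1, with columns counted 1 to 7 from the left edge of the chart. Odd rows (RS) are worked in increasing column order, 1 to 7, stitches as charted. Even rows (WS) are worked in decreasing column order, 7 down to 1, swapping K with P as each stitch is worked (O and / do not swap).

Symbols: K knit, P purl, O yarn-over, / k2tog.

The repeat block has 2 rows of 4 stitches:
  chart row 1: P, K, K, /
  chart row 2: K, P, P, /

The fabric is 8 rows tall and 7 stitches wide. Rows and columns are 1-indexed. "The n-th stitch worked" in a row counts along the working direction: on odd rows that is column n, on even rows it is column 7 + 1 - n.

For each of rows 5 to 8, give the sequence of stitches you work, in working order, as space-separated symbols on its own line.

Result:
P K K / P K K
K K P / K K P
P K K / P K K
K K P / K K P

Derivation:
Row 5: chart row 1, RS - tile across columns 1-7 and work as-is.
Row 6: chart row 2, WS - tiled (columns 1-7): K P P / K P P; work from column 7 back to 1 with K<->P swapped.
Row 7: chart row 1, RS - tile across columns 1-7 and work as-is.
Row 8: chart row 2, WS - tiled (columns 1-7): K P P / K P P; work from column 7 back to 1 with K<->P swapped.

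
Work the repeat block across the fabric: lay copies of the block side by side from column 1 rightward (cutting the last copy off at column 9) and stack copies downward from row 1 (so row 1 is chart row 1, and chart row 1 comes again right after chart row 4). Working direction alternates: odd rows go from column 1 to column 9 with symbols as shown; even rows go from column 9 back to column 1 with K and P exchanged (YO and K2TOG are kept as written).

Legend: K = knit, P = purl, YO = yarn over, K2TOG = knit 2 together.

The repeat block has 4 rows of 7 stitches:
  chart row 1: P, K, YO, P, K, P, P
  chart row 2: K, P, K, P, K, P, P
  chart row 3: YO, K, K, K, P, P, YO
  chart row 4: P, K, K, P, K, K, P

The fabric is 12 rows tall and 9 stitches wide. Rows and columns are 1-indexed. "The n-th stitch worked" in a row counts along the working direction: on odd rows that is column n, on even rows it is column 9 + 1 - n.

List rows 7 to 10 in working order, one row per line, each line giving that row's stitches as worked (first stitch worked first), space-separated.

Rows as worked:
YO K K K P P YO YO K
P K K P P K P P K
P K YO P K P P P K
K P K K P K P K P

Derivation:
Row 7: chart row 3, RS - tile across columns 1-9 and work as-is.
Row 8: chart row 4, WS - tiled (columns 1-9): P K K P K K P P K; work from column 9 back to 1 with K<->P swapped.
Row 9: chart row 1, RS - tile across columns 1-9 and work as-is.
Row 10: chart row 2, WS - tiled (columns 1-9): K P K P K P P K P; work from column 9 back to 1 with K<->P swapped.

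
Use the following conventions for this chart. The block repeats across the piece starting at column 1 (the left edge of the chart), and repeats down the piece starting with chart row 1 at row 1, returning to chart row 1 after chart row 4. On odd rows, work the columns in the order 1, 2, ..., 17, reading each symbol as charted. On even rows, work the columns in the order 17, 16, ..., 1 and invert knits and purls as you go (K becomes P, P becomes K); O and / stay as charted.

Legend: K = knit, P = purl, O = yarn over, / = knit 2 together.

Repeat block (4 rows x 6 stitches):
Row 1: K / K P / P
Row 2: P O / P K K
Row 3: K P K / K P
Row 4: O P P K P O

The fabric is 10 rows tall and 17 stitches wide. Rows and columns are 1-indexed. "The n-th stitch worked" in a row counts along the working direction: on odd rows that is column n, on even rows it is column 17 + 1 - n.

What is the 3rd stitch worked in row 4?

Row 4 uses chart row ((4-1) mod 4)+1 = 4. Row 4 is even, so WS.
Chart row 4 tiled across columns 1-17: O P P K P O O P P K P O O P P K P
WS row: flip the tiled sequence (start at column 17) and apply K<->P; O and / stay.
Row 4 as worked: K P K K O O K P K K O O K P K K O
Counting 3 along the worked row gives K.

== STITCH ==
K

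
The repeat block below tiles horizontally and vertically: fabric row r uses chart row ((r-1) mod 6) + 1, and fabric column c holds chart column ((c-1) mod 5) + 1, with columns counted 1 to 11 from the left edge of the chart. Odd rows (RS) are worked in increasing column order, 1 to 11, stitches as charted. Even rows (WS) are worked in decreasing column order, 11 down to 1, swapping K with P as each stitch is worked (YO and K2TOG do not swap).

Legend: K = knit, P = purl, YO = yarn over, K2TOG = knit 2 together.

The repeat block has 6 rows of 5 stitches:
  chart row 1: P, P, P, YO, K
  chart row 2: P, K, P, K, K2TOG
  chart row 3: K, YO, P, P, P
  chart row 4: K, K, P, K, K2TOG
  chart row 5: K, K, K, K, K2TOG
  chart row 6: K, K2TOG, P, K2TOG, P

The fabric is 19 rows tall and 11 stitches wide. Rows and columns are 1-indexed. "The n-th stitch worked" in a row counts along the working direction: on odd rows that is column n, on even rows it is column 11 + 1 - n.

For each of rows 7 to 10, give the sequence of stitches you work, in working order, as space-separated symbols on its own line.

Row 7: chart row 1, RS - tile across columns 1-11 and work as-is.
Row 8: chart row 2, WS - tiled (columns 1-11): P K P K K2TOG P K P K K2TOG P; work from column 11 back to 1 with K<->P swapped.
Row 9: chart row 3, RS - tile across columns 1-11 and work as-is.
Row 10: chart row 4, WS - tiled (columns 1-11): K K P K K2TOG K K P K K2TOG K; work from column 11 back to 1 with K<->P swapped.

== ROWS AS WORKED ==
P P P YO K P P P YO K P
K K2TOG P K P K K2TOG P K P K
K YO P P P K YO P P P K
P K2TOG P K P P K2TOG P K P P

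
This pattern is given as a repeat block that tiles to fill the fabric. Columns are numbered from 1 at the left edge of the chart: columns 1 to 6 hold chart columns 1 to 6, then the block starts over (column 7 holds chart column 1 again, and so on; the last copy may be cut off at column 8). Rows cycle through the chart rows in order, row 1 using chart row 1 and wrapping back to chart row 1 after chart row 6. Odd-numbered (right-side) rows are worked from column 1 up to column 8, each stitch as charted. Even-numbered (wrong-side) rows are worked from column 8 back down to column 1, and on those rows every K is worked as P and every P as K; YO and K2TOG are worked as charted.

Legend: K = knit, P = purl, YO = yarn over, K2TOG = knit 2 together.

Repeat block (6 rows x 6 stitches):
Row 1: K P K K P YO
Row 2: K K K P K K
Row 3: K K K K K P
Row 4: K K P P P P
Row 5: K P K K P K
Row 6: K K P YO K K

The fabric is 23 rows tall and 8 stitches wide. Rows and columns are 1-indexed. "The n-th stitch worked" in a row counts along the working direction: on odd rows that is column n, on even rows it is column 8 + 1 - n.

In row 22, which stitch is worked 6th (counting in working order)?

Stitch:
K

Derivation:
Row 22: (22-1) mod 6 = 3, so use chart row 4. Even row -> WS.
Chart row 4 tiled across columns 1-8: K K P P P P K K
WS: work from column 8 back to column 1 (reverse the tiled row), swapping K<->P (YO and K2TOG unchanged).
Row 22 as worked: P P K K K K P P
Stitch 6 in working order -> K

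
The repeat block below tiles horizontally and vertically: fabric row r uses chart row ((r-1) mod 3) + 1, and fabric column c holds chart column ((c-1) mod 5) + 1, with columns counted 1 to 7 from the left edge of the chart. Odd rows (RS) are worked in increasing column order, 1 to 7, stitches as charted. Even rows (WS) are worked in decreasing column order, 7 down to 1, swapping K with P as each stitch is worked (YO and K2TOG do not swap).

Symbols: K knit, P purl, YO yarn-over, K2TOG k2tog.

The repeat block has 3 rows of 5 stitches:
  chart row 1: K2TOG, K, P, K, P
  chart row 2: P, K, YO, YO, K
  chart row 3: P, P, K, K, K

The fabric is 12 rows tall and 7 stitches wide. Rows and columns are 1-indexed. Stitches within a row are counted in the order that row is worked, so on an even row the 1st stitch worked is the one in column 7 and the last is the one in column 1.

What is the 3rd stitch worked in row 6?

Row 6: (6-1) mod 3 = 2, so use chart row 3. Even row -> WS.
Chart row 3 tiled across columns 1-7: P P K K K P P
WS: work from column 7 back to column 1 (reverse the tiled row), swapping K<->P (YO and K2TOG unchanged).
Row 6 as worked: K K P P P K K
Stitch 3 in working order -> P

Result:
P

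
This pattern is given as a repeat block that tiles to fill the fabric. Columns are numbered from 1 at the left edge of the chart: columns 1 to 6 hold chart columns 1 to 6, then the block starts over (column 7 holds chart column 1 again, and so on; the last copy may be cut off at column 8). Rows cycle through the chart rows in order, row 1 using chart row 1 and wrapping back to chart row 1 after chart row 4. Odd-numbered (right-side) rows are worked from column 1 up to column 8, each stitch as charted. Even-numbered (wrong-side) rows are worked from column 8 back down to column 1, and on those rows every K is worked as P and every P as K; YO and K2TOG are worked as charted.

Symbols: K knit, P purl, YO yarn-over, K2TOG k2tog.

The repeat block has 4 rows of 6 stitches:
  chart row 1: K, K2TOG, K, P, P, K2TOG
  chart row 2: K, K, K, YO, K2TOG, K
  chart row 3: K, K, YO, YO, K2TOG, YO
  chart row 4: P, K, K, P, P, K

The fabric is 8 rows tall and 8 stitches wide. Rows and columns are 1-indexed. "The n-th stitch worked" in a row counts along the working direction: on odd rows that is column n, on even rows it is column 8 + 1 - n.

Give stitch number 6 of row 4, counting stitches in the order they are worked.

For row 4: chart row = ((4-1) mod 4) + 1 = 4; this is a WS (even) row.
Chart row 4 tiled across columns 1-8: P K K P P K P K
WS row: flip the tiled sequence (start at column 8) and apply K<->P; YO and K2TOG stay.
Row 4 as worked: P K P K K P P K
Counting 6 along the worked row gives P.

Result:
P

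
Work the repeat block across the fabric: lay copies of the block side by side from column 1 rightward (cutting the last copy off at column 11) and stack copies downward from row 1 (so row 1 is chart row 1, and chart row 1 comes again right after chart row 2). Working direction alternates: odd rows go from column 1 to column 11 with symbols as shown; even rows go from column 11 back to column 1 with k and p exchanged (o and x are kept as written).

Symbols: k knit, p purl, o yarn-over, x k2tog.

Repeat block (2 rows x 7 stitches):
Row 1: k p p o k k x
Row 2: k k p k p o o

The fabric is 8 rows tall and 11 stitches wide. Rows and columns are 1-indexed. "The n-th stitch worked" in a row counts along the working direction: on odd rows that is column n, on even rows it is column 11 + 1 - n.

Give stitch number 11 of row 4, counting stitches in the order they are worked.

== STITCH ==
p

Derivation:
For row 4: chart row = ((4-1) mod 2) + 1 = 2; this is a WS (even) row.
Chart row 2 tiled across columns 1-11: k k p k p o o k k p k
WS row: flip the tiled sequence (start at column 11) and apply k<->p; o and x stay.
Row 4 as worked: p k p p o o k p k p p
Stitch 11 in working order -> p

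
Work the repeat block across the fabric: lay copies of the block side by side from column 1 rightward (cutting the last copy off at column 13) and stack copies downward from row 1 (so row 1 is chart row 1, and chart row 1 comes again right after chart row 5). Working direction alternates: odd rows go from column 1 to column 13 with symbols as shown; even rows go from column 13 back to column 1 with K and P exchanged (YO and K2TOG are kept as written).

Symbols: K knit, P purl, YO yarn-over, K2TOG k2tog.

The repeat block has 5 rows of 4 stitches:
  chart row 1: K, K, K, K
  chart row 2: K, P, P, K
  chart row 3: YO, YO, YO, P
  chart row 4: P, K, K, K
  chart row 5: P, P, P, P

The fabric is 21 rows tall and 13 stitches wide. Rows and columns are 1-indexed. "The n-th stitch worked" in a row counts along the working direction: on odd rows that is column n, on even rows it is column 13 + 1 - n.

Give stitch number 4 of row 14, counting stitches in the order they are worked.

Stitch:
P

Derivation:
For row 14: chart row = ((14-1) mod 5) + 1 = 4; this is a WS (even) row.
Chart row 4 tiled across columns 1-13: P K K K P K K K P K K K P
WS: work from column 13 back to column 1 (reverse the tiled row), swapping K<->P (YO and K2TOG unchanged).
Row 14 as worked: K P P P K P P P K P P P K
Counting 4 along the worked row gives P.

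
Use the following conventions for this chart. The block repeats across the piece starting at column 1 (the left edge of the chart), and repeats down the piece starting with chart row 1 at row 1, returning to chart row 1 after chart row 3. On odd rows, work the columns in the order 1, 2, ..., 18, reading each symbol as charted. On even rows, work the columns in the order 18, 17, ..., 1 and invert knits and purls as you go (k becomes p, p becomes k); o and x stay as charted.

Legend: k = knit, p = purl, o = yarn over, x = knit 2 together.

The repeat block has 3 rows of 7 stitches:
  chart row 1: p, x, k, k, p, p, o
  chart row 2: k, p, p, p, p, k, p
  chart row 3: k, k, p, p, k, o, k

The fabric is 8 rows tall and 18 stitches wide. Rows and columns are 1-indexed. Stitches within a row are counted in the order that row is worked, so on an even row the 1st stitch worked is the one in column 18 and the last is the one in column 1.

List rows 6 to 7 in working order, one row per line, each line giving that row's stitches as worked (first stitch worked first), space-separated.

Row 6: chart row 3, WS - tiled (columns 1-18): k k p p k o k k k p p k o k k k p p; work from column 18 back to 1 with k<->p swapped.
Row 7: chart row 1, RS - tile across columns 1-18 and work as-is.

Rows as worked:
k k p p p o p k k p p p o p k k p p
p x k k p p o p x k k p p o p x k k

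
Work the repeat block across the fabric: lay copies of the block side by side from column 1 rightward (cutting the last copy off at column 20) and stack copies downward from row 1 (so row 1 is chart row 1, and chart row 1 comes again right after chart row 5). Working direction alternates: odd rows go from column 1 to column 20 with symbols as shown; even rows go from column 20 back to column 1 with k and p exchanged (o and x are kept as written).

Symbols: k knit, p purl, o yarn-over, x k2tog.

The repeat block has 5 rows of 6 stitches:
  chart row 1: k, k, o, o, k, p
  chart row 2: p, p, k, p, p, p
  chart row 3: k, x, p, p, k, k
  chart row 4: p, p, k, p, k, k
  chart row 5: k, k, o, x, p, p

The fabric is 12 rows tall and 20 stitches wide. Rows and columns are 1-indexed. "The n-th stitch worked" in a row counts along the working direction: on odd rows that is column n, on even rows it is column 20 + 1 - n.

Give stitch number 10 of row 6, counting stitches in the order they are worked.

Row 6 uses chart row ((6-1) mod 5)+1 = 1. Row 6 is even, so WS.
Chart row 1 tiled across columns 1-20: k k o o k p k k o o k p k k o o k p k k
WS row: flip the tiled sequence (start at column 20) and apply k<->p; o and x stay.
Row 6 as worked: p p k p o o p p k p o o p p k p o o p p
Counting 10 along the worked row gives p.

Result:
p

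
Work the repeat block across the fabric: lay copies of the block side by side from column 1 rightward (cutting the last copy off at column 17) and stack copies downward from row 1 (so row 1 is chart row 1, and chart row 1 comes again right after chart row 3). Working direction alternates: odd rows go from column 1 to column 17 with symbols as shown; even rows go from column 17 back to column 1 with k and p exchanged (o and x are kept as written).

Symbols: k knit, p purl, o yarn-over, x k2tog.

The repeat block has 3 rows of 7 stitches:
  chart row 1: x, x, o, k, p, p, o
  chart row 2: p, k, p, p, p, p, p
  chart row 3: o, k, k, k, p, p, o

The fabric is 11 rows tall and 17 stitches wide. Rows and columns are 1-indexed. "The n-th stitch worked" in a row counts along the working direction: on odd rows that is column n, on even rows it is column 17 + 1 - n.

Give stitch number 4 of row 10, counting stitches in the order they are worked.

Result:
o

Derivation:
Row 10 uses chart row ((10-1) mod 3)+1 = 1. Row 10 is even, so WS.
Chart row 1 tiled across columns 1-17: x x o k p p o x x o k p p o x x o
WS: work from column 17 back to column 1 (reverse the tiled row), swapping k<->p (o and x unchanged).
Row 10 as worked: o x x o k k p o x x o k k p o x x
Stitch 4 in working order -> o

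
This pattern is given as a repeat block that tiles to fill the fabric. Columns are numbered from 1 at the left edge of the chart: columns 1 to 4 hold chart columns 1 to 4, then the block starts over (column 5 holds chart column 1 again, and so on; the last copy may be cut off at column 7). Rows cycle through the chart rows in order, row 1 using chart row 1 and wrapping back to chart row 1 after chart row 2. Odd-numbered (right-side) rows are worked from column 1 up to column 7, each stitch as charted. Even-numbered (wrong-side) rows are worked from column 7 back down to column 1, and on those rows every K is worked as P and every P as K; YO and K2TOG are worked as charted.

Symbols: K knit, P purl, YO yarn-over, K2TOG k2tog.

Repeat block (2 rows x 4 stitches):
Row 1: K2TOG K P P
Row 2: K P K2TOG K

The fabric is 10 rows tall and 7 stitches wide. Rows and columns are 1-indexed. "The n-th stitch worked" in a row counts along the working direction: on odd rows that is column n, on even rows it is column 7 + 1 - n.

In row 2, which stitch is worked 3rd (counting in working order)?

Row 2: (2-1) mod 2 = 1, so use chart row 2. Even row -> WS.
Chart row 2 tiled across columns 1-7: K P K2TOG K K P K2TOG
WS row: flip the tiled sequence (start at column 7) and apply K<->P; YO and K2TOG stay.
Row 2 as worked: K2TOG K P P K2TOG K P
Counting 3 along the worked row gives P.

== STITCH ==
P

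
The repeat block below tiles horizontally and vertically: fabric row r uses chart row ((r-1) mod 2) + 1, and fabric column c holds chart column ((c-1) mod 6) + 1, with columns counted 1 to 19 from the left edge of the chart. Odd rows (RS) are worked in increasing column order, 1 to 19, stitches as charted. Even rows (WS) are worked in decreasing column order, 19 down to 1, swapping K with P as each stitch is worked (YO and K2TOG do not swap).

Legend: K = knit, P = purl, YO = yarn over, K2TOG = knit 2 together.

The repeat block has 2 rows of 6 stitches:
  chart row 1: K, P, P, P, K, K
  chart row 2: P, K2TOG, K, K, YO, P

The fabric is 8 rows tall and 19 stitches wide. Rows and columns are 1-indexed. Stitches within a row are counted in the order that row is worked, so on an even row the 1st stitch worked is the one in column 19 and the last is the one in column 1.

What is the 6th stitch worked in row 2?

Row 2 uses chart row ((2-1) mod 2)+1 = 2. Row 2 is even, so WS.
Chart row 2 tiled across columns 1-19: P K2TOG K K YO P P K2TOG K K YO P P K2TOG K K YO P P
WS row: flip the tiled sequence (start at column 19) and apply K<->P; YO and K2TOG stay.
Row 2 as worked: K K YO P P K2TOG K K YO P P K2TOG K K YO P P K2TOG K
Stitch 6 in working order -> K2TOG

Stitch:
K2TOG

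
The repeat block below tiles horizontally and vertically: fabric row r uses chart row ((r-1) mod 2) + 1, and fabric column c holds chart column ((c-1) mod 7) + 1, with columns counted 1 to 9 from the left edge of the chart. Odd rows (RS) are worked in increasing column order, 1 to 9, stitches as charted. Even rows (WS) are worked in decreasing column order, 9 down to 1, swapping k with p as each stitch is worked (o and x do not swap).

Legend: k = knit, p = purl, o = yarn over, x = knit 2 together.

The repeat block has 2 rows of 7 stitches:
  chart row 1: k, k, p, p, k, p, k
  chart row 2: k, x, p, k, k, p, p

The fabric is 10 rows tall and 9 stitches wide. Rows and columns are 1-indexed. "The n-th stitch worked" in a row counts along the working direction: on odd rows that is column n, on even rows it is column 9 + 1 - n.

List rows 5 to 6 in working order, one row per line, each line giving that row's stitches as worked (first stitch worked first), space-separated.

Result:
k k p p k p k k k
x p k k p p k x p

Derivation:
Row 5: chart row 1, RS - tile across columns 1-9 and work as-is.
Row 6: chart row 2, WS - tiled (columns 1-9): k x p k k p p k x; work from column 9 back to 1 with k<->p swapped.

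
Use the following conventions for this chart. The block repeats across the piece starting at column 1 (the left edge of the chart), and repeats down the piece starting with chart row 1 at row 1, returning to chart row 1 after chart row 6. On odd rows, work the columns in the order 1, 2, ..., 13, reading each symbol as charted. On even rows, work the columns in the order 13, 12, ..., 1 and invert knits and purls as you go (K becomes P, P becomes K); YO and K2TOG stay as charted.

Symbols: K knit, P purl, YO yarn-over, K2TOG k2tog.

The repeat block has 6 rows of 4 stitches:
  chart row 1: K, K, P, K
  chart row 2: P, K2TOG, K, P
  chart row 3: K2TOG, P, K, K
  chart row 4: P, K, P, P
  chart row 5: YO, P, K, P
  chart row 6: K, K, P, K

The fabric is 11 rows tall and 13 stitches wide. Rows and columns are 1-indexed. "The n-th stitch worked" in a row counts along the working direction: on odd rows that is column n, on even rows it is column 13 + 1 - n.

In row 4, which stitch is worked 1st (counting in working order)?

Stitch:
K

Derivation:
Row 4: (4-1) mod 6 = 3, so use chart row 4. Even row -> WS.
Chart row 4 tiled across columns 1-13: P K P P P K P P P K P P P
WS: work from column 13 back to column 1 (reverse the tiled row), swapping K<->P (YO and K2TOG unchanged).
Row 4 as worked: K K K P K K K P K K K P K
Stitch 1 in working order -> K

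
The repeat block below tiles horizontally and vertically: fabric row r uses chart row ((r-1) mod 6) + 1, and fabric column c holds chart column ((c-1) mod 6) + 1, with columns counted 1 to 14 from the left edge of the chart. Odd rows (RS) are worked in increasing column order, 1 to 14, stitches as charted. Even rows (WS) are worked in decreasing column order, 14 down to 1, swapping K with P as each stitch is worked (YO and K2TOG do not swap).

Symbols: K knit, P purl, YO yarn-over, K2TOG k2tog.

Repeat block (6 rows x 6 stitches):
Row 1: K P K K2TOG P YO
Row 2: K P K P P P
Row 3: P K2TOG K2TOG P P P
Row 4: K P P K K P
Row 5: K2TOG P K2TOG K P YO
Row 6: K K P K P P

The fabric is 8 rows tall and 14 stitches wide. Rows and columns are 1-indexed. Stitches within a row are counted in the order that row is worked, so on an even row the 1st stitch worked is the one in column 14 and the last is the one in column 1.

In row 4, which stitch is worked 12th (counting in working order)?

For row 4: chart row = ((4-1) mod 6) + 1 = 4; this is a WS (even) row.
Chart row 4 tiled across columns 1-14: K P P K K P K P P K K P K P
WS: work from column 14 back to column 1 (reverse the tiled row), swapping K<->P (YO and K2TOG unchanged).
Row 4 as worked: K P K P P K K P K P P K K P
Counting 12 along the worked row gives K.

Stitch:
K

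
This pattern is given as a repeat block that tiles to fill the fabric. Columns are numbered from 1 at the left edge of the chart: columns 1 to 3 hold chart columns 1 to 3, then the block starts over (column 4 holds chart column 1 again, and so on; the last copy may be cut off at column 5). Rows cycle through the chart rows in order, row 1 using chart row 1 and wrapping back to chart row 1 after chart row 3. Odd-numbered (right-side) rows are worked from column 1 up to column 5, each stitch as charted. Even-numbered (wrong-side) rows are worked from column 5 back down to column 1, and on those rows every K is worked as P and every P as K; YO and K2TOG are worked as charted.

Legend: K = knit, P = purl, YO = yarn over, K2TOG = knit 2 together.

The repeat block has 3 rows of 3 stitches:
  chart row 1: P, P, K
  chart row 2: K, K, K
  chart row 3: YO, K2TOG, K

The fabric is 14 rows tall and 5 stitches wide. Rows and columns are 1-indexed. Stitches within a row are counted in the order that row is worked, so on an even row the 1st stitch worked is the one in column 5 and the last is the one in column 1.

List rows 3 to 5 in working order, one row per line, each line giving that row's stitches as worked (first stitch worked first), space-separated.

Row 3: chart row 3, RS - tile across columns 1-5 and work as-is.
Row 4: chart row 1, WS - tiled (columns 1-5): P P K P P; work from column 5 back to 1 with K<->P swapped.
Row 5: chart row 2, RS - tile across columns 1-5 and work as-is.

Rows as worked:
YO K2TOG K YO K2TOG
K K P K K
K K K K K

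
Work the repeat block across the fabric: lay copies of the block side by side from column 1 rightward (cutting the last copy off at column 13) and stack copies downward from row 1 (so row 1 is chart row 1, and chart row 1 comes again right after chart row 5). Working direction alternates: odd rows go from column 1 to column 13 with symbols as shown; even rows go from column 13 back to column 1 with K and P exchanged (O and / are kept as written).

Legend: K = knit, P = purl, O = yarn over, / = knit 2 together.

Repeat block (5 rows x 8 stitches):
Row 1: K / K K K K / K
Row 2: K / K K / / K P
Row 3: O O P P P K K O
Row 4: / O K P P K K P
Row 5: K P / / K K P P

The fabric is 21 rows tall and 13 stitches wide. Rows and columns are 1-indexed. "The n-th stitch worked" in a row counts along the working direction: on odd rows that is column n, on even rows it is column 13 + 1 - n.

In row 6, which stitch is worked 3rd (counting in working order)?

Row 6 uses chart row ((6-1) mod 5)+1 = 1. Row 6 is even, so WS.
Chart row 1 tiled across columns 1-13: K / K K K K / K K / K K K
WS row: flip the tiled sequence (start at column 13) and apply K<->P; O and / stay.
Row 6 as worked: P P P / P P / P P P P / P
Counting 3 along the worked row gives P.

Stitch:
P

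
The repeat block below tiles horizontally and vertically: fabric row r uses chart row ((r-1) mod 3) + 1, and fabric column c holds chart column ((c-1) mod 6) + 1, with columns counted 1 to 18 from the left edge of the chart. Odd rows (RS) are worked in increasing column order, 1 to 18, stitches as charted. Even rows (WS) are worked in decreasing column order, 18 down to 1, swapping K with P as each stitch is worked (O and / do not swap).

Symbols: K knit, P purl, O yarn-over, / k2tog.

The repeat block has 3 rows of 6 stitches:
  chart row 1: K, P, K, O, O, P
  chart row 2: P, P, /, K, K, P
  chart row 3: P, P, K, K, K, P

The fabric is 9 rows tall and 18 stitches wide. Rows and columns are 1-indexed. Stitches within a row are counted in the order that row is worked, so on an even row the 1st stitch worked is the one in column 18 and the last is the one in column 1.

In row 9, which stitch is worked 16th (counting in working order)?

For row 9: chart row = ((9-1) mod 3) + 1 = 3; this is a RS (odd) row.
Chart row 3 tiled across columns 1-18: P P K K K P P P K K K P P P K K K P
RS row: no reversal, no swap; stitch n worked = column n.
The 16th stitch worked is K.

Stitch:
K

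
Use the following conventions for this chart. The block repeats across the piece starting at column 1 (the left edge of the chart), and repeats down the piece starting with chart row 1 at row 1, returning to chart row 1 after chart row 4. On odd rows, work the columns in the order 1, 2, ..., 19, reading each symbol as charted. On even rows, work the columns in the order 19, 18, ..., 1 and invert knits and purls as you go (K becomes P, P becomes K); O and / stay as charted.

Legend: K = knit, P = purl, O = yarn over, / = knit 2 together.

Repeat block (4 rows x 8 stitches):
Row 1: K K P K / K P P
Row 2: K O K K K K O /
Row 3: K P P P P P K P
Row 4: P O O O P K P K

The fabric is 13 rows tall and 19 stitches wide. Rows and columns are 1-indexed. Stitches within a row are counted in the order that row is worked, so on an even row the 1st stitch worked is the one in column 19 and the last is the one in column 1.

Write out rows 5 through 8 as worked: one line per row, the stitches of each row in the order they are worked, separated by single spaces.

Row 5: chart row 1, RS - tile across columns 1-19 and work as-is.
Row 6: chart row 2, WS - tiled (columns 1-19): K O K K K K O / K O K K K K O / K O K; work from column 19 back to 1 with K<->P swapped.
Row 7: chart row 3, RS - tile across columns 1-19 and work as-is.
Row 8: chart row 4, WS - tiled (columns 1-19): P O O O P K P K P O O O P K P K P O O; work from column 19 back to 1 with K<->P swapped.

Result:
K K P K / K P P K K P K / K P P K K P
P O P / O P P P P O P / O P P P P O P
K P P P P P K P K P P P P P K P K P P
O O K P K P K O O O K P K P K O O O K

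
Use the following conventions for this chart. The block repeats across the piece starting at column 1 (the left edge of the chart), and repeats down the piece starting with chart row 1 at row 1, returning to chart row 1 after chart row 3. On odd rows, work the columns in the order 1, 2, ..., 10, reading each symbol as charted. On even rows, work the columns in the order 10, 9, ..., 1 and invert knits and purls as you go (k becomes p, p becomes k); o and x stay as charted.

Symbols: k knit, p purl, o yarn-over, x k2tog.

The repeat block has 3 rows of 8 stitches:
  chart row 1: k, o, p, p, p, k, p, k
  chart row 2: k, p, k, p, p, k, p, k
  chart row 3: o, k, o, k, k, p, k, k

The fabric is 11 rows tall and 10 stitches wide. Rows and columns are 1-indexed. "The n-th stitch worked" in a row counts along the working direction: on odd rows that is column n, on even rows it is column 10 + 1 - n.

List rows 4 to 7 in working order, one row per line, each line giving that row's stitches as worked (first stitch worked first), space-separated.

Row 4: chart row 1, WS - tiled (columns 1-10): k o p p p k p k k o; work from column 10 back to 1 with k<->p swapped.
Row 5: chart row 2, RS - tile across columns 1-10 and work as-is.
Row 6: chart row 3, WS - tiled (columns 1-10): o k o k k p k k o k; work from column 10 back to 1 with k<->p swapped.
Row 7: chart row 1, RS - tile across columns 1-10 and work as-is.

Result:
o p p k p k k k o p
k p k p p k p k k p
p o p p k p p o p o
k o p p p k p k k o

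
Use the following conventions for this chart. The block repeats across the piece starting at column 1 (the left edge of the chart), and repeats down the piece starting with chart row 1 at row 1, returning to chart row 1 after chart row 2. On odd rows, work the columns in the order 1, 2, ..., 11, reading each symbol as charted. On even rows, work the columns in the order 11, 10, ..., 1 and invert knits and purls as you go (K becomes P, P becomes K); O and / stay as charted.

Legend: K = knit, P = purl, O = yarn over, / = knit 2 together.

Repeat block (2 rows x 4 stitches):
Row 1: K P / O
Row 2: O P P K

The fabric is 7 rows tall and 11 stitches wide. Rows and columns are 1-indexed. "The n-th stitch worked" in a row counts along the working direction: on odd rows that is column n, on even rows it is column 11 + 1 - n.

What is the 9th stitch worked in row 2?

For row 2: chart row = ((2-1) mod 2) + 1 = 2; this is a WS (even) row.
Chart row 2 tiled across columns 1-11: O P P K O P P K O P P
WS: work from column 11 back to column 1 (reverse the tiled row), swapping K<->P (O and / unchanged).
Row 2 as worked: K K O P K K O P K K O
Counting 9 along the worked row gives K.

== STITCH ==
K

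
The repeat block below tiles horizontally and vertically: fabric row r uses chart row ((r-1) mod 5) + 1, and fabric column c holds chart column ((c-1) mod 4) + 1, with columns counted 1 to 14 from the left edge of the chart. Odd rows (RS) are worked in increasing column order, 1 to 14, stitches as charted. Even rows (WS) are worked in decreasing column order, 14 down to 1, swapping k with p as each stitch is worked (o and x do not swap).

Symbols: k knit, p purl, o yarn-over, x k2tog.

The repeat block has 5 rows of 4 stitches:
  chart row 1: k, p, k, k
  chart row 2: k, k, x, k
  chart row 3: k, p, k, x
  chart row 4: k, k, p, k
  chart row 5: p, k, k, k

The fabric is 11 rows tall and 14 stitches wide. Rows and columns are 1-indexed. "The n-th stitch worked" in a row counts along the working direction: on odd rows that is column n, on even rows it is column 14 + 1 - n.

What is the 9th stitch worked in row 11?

Row 11 uses chart row ((11-1) mod 5)+1 = 1. Row 11 is odd, so RS.
Chart row 1 tiled across columns 1-14: k p k k k p k k k p k k k p
Right side: take the tiled row as-is (worked left to right from column 1).
The 9th stitch worked is k.

Result:
k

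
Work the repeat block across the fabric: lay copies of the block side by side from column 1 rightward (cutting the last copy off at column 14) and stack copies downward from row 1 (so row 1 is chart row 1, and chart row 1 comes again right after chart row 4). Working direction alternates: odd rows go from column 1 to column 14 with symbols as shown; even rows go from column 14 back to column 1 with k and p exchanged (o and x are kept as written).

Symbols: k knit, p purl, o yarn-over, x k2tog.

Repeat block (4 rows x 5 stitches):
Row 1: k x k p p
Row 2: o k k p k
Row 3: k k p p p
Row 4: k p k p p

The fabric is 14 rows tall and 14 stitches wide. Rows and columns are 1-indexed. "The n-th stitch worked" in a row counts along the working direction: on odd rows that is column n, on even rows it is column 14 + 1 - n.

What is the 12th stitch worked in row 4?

Result:
p

Derivation:
For row 4: chart row = ((4-1) mod 4) + 1 = 4; this is a WS (even) row.
Chart row 4 tiled across columns 1-14: k p k p p k p k p p k p k p
WS row: flip the tiled sequence (start at column 14) and apply k<->p; o and x stay.
Row 4 as worked: k p k p k k p k p k k p k p
Counting 12 along the worked row gives p.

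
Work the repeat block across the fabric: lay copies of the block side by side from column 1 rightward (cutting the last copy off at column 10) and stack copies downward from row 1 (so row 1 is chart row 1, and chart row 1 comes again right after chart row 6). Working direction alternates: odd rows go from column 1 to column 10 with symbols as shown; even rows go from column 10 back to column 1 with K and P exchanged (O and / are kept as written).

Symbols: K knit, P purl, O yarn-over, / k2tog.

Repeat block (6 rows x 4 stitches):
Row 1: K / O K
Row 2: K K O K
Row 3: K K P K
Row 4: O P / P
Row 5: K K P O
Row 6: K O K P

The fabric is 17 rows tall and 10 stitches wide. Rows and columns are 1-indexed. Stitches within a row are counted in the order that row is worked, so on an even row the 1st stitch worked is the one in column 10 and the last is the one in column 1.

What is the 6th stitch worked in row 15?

For row 15: chart row = ((15-1) mod 6) + 1 = 3; this is a RS (odd) row.
Chart row 3 tiled across columns 1-10: K K P K K K P K K K
RS: work column 1 to column 10, symbols as charted — the tiled row is the row as worked.
Stitch 6 in working order -> K

== STITCH ==
K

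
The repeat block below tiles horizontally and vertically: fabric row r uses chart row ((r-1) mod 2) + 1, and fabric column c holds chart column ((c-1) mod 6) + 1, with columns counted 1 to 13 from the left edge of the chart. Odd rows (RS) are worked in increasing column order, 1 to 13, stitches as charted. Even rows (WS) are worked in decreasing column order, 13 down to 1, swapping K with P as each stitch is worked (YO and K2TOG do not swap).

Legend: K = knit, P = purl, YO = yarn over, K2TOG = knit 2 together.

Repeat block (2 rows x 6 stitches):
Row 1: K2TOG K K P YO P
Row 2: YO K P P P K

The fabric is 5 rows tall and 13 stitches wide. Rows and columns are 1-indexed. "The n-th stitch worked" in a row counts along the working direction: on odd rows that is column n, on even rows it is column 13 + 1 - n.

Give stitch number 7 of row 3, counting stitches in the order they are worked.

Stitch:
K2TOG

Derivation:
For row 3: chart row = ((3-1) mod 2) + 1 = 1; this is a RS (odd) row.
Chart row 1 tiled across columns 1-13: K2TOG K K P YO P K2TOG K K P YO P K2TOG
Right side: take the tiled row as-is (worked left to right from column 1).
The 7th stitch worked is K2TOG.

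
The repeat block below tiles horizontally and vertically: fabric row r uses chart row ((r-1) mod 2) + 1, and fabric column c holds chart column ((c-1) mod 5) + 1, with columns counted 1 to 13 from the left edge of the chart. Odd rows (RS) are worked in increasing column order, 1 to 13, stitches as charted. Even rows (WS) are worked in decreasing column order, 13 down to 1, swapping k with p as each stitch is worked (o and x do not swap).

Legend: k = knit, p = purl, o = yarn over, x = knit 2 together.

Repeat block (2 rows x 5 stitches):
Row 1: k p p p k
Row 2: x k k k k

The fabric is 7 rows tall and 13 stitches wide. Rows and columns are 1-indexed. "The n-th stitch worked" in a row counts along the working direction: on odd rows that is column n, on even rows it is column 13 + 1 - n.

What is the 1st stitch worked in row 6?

Stitch:
p

Derivation:
For row 6: chart row = ((6-1) mod 2) + 1 = 2; this is a WS (even) row.
Chart row 2 tiled across columns 1-13: x k k k k x k k k k x k k
WS: work from column 13 back to column 1 (reverse the tiled row), swapping k<->p (o and x unchanged).
Row 6 as worked: p p x p p p p x p p p p x
Stitch 1 in working order -> p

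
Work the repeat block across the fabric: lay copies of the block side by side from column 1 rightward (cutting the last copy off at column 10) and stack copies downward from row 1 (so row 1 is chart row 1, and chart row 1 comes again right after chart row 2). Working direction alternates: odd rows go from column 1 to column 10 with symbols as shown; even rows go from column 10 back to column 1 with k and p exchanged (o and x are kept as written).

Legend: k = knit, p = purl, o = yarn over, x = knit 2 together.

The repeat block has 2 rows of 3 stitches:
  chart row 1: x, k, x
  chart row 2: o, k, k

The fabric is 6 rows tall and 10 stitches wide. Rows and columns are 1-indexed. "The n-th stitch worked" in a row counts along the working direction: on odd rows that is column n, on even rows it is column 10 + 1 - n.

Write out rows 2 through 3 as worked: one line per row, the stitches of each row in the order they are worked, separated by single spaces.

Row 2: chart row 2, WS - tiled (columns 1-10): o k k o k k o k k o; work from column 10 back to 1 with k<->p swapped.
Row 3: chart row 1, RS - tile across columns 1-10 and work as-is.

Result:
o p p o p p o p p o
x k x x k x x k x x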